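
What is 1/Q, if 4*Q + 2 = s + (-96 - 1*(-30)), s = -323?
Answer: -4/391 ≈ -0.010230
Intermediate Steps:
Q = -391/4 (Q = -½ + (-323 + (-96 - 1*(-30)))/4 = -½ + (-323 + (-96 + 30))/4 = -½ + (-323 - 66)/4 = -½ + (¼)*(-389) = -½ - 389/4 = -391/4 ≈ -97.750)
1/Q = 1/(-391/4) = -4/391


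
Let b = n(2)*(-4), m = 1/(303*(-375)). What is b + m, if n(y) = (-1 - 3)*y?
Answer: 3635999/113625 ≈ 32.000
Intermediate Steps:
n(y) = -4*y
m = -1/113625 (m = (1/303)*(-1/375) = -1/113625 ≈ -8.8009e-6)
b = 32 (b = -4*2*(-4) = -8*(-4) = 32)
b + m = 32 - 1/113625 = 3635999/113625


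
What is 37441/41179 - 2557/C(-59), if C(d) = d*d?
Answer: 25037418/143344099 ≈ 0.17467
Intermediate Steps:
C(d) = d²
37441/41179 - 2557/C(-59) = 37441/41179 - 2557/((-59)²) = 37441*(1/41179) - 2557/3481 = 37441/41179 - 2557*1/3481 = 37441/41179 - 2557/3481 = 25037418/143344099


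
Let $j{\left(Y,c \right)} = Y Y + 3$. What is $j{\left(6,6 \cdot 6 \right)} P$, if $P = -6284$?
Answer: $-245076$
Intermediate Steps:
$j{\left(Y,c \right)} = 3 + Y^{2}$ ($j{\left(Y,c \right)} = Y^{2} + 3 = 3 + Y^{2}$)
$j{\left(6,6 \cdot 6 \right)} P = \left(3 + 6^{2}\right) \left(-6284\right) = \left(3 + 36\right) \left(-6284\right) = 39 \left(-6284\right) = -245076$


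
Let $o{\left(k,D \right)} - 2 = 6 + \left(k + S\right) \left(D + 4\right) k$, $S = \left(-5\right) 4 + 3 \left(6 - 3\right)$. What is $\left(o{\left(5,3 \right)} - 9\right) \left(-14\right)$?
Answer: $2954$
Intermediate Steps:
$S = -11$ ($S = -20 + 3 \cdot 3 = -20 + 9 = -11$)
$o{\left(k,D \right)} = 8 + k \left(-11 + k\right) \left(4 + D\right)$ ($o{\left(k,D \right)} = 2 + \left(6 + \left(k - 11\right) \left(D + 4\right) k\right) = 2 + \left(6 + \left(-11 + k\right) \left(4 + D\right) k\right) = 2 + \left(6 + k \left(-11 + k\right) \left(4 + D\right)\right) = 8 + k \left(-11 + k\right) \left(4 + D\right)$)
$\left(o{\left(5,3 \right)} - 9\right) \left(-14\right) = \left(\left(8 - 220 + 4 \cdot 5^{2} + 3 \cdot 5^{2} - 33 \cdot 5\right) - 9\right) \left(-14\right) = \left(\left(8 - 220 + 4 \cdot 25 + 3 \cdot 25 - 165\right) - 9\right) \left(-14\right) = \left(\left(8 - 220 + 100 + 75 - 165\right) - 9\right) \left(-14\right) = \left(-202 - 9\right) \left(-14\right) = \left(-211\right) \left(-14\right) = 2954$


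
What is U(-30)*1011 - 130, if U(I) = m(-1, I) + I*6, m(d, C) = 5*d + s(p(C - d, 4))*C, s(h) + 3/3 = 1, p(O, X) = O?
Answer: -187165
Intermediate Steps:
s(h) = 0 (s(h) = -1 + 1 = 0)
m(d, C) = 5*d (m(d, C) = 5*d + 0*C = 5*d + 0 = 5*d)
U(I) = -5 + 6*I (U(I) = 5*(-1) + I*6 = -5 + 6*I)
U(-30)*1011 - 130 = (-5 + 6*(-30))*1011 - 130 = (-5 - 180)*1011 - 130 = -185*1011 - 130 = -187035 - 130 = -187165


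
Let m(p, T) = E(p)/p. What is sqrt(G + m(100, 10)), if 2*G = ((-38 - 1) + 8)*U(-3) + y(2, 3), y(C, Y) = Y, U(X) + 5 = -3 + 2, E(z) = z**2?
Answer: sqrt(778)/2 ≈ 13.946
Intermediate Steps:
U(X) = -6 (U(X) = -5 + (-3 + 2) = -5 - 1 = -6)
m(p, T) = p (m(p, T) = p**2/p = p)
G = 189/2 (G = (((-38 - 1) + 8)*(-6) + 3)/2 = ((-39 + 8)*(-6) + 3)/2 = (-31*(-6) + 3)/2 = (186 + 3)/2 = (1/2)*189 = 189/2 ≈ 94.500)
sqrt(G + m(100, 10)) = sqrt(189/2 + 100) = sqrt(389/2) = sqrt(778)/2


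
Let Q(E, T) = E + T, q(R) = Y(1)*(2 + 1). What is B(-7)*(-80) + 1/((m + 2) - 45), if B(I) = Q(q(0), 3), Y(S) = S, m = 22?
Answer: -10081/21 ≈ -480.05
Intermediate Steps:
q(R) = 3 (q(R) = 1*(2 + 1) = 1*3 = 3)
B(I) = 6 (B(I) = 3 + 3 = 6)
B(-7)*(-80) + 1/((m + 2) - 45) = 6*(-80) + 1/((22 + 2) - 45) = -480 + 1/(24 - 45) = -480 + 1/(-21) = -480 - 1/21 = -10081/21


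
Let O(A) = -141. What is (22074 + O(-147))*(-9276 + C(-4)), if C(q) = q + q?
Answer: -203625972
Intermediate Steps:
C(q) = 2*q
(22074 + O(-147))*(-9276 + C(-4)) = (22074 - 141)*(-9276 + 2*(-4)) = 21933*(-9276 - 8) = 21933*(-9284) = -203625972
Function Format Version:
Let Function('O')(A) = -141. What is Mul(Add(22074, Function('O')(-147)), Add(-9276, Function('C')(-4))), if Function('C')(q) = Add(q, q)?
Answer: -203625972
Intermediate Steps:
Function('C')(q) = Mul(2, q)
Mul(Add(22074, Function('O')(-147)), Add(-9276, Function('C')(-4))) = Mul(Add(22074, -141), Add(-9276, Mul(2, -4))) = Mul(21933, Add(-9276, -8)) = Mul(21933, -9284) = -203625972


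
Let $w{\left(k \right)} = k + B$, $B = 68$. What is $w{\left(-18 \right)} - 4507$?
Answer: $-4457$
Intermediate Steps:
$w{\left(k \right)} = 68 + k$ ($w{\left(k \right)} = k + 68 = 68 + k$)
$w{\left(-18 \right)} - 4507 = \left(68 - 18\right) - 4507 = 50 - 4507 = -4457$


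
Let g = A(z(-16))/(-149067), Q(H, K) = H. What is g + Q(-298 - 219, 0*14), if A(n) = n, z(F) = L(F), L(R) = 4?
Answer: -77067643/149067 ≈ -517.00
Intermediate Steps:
z(F) = 4
g = -4/149067 (g = 4/(-149067) = 4*(-1/149067) = -4/149067 ≈ -2.6834e-5)
g + Q(-298 - 219, 0*14) = -4/149067 + (-298 - 219) = -4/149067 - 517 = -77067643/149067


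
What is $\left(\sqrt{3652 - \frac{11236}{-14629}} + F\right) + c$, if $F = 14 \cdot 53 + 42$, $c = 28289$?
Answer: $29073 + \frac{2 \sqrt{195430069094}}{14629} \approx 29133.0$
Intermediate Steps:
$F = 784$ ($F = 742 + 42 = 784$)
$\left(\sqrt{3652 - \frac{11236}{-14629}} + F\right) + c = \left(\sqrt{3652 - \frac{11236}{-14629}} + 784\right) + 28289 = \left(\sqrt{3652 - - \frac{11236}{14629}} + 784\right) + 28289 = \left(\sqrt{3652 + \frac{11236}{14629}} + 784\right) + 28289 = \left(\sqrt{\frac{53436344}{14629}} + 784\right) + 28289 = \left(\frac{2 \sqrt{195430069094}}{14629} + 784\right) + 28289 = \left(784 + \frac{2 \sqrt{195430069094}}{14629}\right) + 28289 = 29073 + \frac{2 \sqrt{195430069094}}{14629}$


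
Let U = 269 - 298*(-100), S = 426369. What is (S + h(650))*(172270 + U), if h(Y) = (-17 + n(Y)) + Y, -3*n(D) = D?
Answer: 259065952684/3 ≈ 8.6355e+10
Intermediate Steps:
n(D) = -D/3
h(Y) = -17 + 2*Y/3 (h(Y) = (-17 - Y/3) + Y = -17 + 2*Y/3)
U = 30069 (U = 269 + 29800 = 30069)
(S + h(650))*(172270 + U) = (426369 + (-17 + (⅔)*650))*(172270 + 30069) = (426369 + (-17 + 1300/3))*202339 = (426369 + 1249/3)*202339 = (1280356/3)*202339 = 259065952684/3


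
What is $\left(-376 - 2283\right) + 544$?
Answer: $-2115$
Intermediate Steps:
$\left(-376 - 2283\right) + 544 = -2659 + 544 = -2115$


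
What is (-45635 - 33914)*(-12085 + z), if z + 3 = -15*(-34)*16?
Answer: 312468472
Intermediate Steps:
z = 8157 (z = -3 - 15*(-34)*16 = -3 + 510*16 = -3 + 8160 = 8157)
(-45635 - 33914)*(-12085 + z) = (-45635 - 33914)*(-12085 + 8157) = -79549*(-3928) = 312468472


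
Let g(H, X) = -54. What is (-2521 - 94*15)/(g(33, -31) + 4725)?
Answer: -3931/4671 ≈ -0.84158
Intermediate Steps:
(-2521 - 94*15)/(g(33, -31) + 4725) = (-2521 - 94*15)/(-54 + 4725) = (-2521 - 1410)/4671 = -3931*1/4671 = -3931/4671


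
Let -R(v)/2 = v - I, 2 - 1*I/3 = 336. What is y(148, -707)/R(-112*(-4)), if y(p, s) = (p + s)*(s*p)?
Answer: -14622881/725 ≈ -20170.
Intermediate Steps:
I = -1002 (I = 6 - 3*336 = 6 - 1008 = -1002)
y(p, s) = p*s*(p + s) (y(p, s) = (p + s)*(p*s) = p*s*(p + s))
R(v) = -2004 - 2*v (R(v) = -2*(v - 1*(-1002)) = -2*(v + 1002) = -2*(1002 + v) = -2004 - 2*v)
y(148, -707)/R(-112*(-4)) = (148*(-707)*(148 - 707))/(-2004 - (-224)*(-4)) = (148*(-707)*(-559))/(-2004 - 2*448) = 58491524/(-2004 - 896) = 58491524/(-2900) = 58491524*(-1/2900) = -14622881/725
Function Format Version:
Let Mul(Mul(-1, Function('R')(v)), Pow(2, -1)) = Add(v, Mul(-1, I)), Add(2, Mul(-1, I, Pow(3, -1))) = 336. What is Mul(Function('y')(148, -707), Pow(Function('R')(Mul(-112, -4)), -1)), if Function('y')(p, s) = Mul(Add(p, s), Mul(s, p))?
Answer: Rational(-14622881, 725) ≈ -20170.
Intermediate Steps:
I = -1002 (I = Add(6, Mul(-3, 336)) = Add(6, -1008) = -1002)
Function('y')(p, s) = Mul(p, s, Add(p, s)) (Function('y')(p, s) = Mul(Add(p, s), Mul(p, s)) = Mul(p, s, Add(p, s)))
Function('R')(v) = Add(-2004, Mul(-2, v)) (Function('R')(v) = Mul(-2, Add(v, Mul(-1, -1002))) = Mul(-2, Add(v, 1002)) = Mul(-2, Add(1002, v)) = Add(-2004, Mul(-2, v)))
Mul(Function('y')(148, -707), Pow(Function('R')(Mul(-112, -4)), -1)) = Mul(Mul(148, -707, Add(148, -707)), Pow(Add(-2004, Mul(-2, Mul(-112, -4))), -1)) = Mul(Mul(148, -707, -559), Pow(Add(-2004, Mul(-2, 448)), -1)) = Mul(58491524, Pow(Add(-2004, -896), -1)) = Mul(58491524, Pow(-2900, -1)) = Mul(58491524, Rational(-1, 2900)) = Rational(-14622881, 725)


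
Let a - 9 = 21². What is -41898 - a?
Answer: -42348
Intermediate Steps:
a = 450 (a = 9 + 21² = 9 + 441 = 450)
-41898 - a = -41898 - 1*450 = -41898 - 450 = -42348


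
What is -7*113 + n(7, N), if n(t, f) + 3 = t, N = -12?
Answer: -787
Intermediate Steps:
n(t, f) = -3 + t
-7*113 + n(7, N) = -7*113 + (-3 + 7) = -791 + 4 = -787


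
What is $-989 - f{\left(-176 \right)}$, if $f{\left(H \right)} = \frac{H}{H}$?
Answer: $-990$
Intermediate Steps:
$f{\left(H \right)} = 1$
$-989 - f{\left(-176 \right)} = -989 - 1 = -990$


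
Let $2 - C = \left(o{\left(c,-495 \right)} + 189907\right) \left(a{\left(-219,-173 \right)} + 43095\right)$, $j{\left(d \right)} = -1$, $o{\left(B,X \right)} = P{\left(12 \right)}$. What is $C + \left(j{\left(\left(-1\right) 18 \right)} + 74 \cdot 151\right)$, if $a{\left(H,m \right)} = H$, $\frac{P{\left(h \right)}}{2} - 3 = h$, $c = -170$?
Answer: $-8143727637$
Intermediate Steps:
$P{\left(h \right)} = 6 + 2 h$
$o{\left(B,X \right)} = 30$ ($o{\left(B,X \right)} = 6 + 2 \cdot 12 = 6 + 24 = 30$)
$C = -8143738810$ ($C = 2 - \left(30 + 189907\right) \left(-219 + 43095\right) = 2 - 189937 \cdot 42876 = 2 - 8143738812 = -8143738810$)
$C + \left(j{\left(\left(-1\right) 18 \right)} + 74 \cdot 151\right) = -8143738810 + \left(-1 + 74 \cdot 151\right) = -8143738810 + \left(-1 + 11174\right) = -8143738810 + 11173 = -8143727637$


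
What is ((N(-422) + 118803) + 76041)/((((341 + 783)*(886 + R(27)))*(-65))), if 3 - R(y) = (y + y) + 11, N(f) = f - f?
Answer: -3747/1157720 ≈ -0.0032365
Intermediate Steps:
N(f) = 0
R(y) = -8 - 2*y (R(y) = 3 - ((y + y) + 11) = 3 - (2*y + 11) = 3 - (11 + 2*y) = 3 + (-11 - 2*y) = -8 - 2*y)
((N(-422) + 118803) + 76041)/((((341 + 783)*(886 + R(27)))*(-65))) = ((0 + 118803) + 76041)/((((341 + 783)*(886 + (-8 - 2*27)))*(-65))) = (118803 + 76041)/(((1124*(886 + (-8 - 54)))*(-65))) = 194844/(((1124*(886 - 62))*(-65))) = 194844/(((1124*824)*(-65))) = 194844/((926176*(-65))) = 194844/(-60201440) = 194844*(-1/60201440) = -3747/1157720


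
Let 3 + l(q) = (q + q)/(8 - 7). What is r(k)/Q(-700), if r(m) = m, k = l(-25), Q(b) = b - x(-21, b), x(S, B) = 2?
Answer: 53/702 ≈ 0.075499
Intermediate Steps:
l(q) = -3 + 2*q (l(q) = -3 + (q + q)/(8 - 7) = -3 + (2*q)/1 = -3 + (2*q)*1 = -3 + 2*q)
Q(b) = -2 + b (Q(b) = b - 1*2 = b - 2 = -2 + b)
k = -53 (k = -3 + 2*(-25) = -3 - 50 = -53)
r(k)/Q(-700) = -53/(-2 - 700) = -53/(-702) = -53*(-1/702) = 53/702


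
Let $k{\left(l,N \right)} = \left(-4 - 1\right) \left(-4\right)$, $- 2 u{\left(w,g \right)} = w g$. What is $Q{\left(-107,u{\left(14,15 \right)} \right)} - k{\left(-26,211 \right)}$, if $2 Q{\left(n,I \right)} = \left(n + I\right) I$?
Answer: $11110$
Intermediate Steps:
$u{\left(w,g \right)} = - \frac{g w}{2}$ ($u{\left(w,g \right)} = - \frac{w g}{2} = - \frac{g w}{2}$)
$Q{\left(n,I \right)} = \frac{I \left(I + n\right)}{2}$ ($Q{\left(n,I \right)} = \frac{\left(n + I\right) I}{2} = \frac{\left(I + n\right) I}{2} = \frac{I \left(I + n\right)}{2}$)
$k{\left(l,N \right)} = 20$ ($k{\left(l,N \right)} = \left(-5\right) \left(-4\right) = 20$)
$Q{\left(-107,u{\left(14,15 \right)} \right)} - k{\left(-26,211 \right)} = \frac{\left(- \frac{1}{2}\right) 15 \cdot 14 \left(\left(- \frac{1}{2}\right) 15 \cdot 14 - 107\right)}{2} - 20 = \frac{1}{2} \left(-105\right) \left(-105 - 107\right) - 20 = \frac{1}{2} \left(-105\right) \left(-212\right) - 20 = 11130 - 20 = 11110$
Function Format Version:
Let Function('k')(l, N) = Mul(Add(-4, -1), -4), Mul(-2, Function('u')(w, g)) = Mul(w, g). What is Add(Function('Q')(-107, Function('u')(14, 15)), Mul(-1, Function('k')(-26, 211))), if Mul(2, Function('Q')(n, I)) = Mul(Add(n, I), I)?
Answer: 11110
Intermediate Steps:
Function('u')(w, g) = Mul(Rational(-1, 2), g, w) (Function('u')(w, g) = Mul(Rational(-1, 2), Mul(w, g)) = Mul(Rational(-1, 2), Mul(g, w)) = Mul(Rational(-1, 2), g, w))
Function('Q')(n, I) = Mul(Rational(1, 2), I, Add(I, n)) (Function('Q')(n, I) = Mul(Rational(1, 2), Mul(Add(n, I), I)) = Mul(Rational(1, 2), Mul(Add(I, n), I)) = Mul(Rational(1, 2), Mul(I, Add(I, n))) = Mul(Rational(1, 2), I, Add(I, n)))
Function('k')(l, N) = 20 (Function('k')(l, N) = Mul(-5, -4) = 20)
Add(Function('Q')(-107, Function('u')(14, 15)), Mul(-1, Function('k')(-26, 211))) = Add(Mul(Rational(1, 2), Mul(Rational(-1, 2), 15, 14), Add(Mul(Rational(-1, 2), 15, 14), -107)), Mul(-1, 20)) = Add(Mul(Rational(1, 2), -105, Add(-105, -107)), -20) = Add(Mul(Rational(1, 2), -105, -212), -20) = Add(11130, -20) = 11110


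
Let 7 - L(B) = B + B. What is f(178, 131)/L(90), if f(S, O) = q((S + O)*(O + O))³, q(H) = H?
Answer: -530614742577912/173 ≈ -3.0671e+12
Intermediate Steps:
L(B) = 7 - 2*B (L(B) = 7 - (B + B) = 7 - 2*B)
f(S, O) = 8*O³*(O + S)³ (f(S, O) = ((S + O)*(O + O))³ = ((O + S)*(2*O))³ = (2*O*(O + S))³ = 8*O³*(O + S)³)
f(178, 131)/L(90) = (8*131³*(131 + 178)³)/(7 - 2*90) = (8*2248091*309³)/(7 - 180) = (8*2248091*29503629)/(-173) = 530614742577912*(-1/173) = -530614742577912/173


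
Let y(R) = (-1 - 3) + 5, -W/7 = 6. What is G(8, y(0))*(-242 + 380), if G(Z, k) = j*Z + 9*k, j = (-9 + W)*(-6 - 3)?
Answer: 507978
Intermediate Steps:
W = -42 (W = -7*6 = -42)
j = 459 (j = (-9 - 42)*(-6 - 3) = -51*(-9) = 459)
y(R) = 1 (y(R) = -4 + 5 = 1)
G(Z, k) = 9*k + 459*Z (G(Z, k) = 459*Z + 9*k = 9*k + 459*Z)
G(8, y(0))*(-242 + 380) = (9*1 + 459*8)*(-242 + 380) = (9 + 3672)*138 = 3681*138 = 507978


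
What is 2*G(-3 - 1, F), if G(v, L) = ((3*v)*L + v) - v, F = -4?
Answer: 96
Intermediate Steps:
G(v, L) = 3*L*v (G(v, L) = (3*L*v + v) - v = (v + 3*L*v) - v = 3*L*v)
2*G(-3 - 1, F) = 2*(3*(-4)*(-3 - 1)) = 2*(3*(-4)*(-4)) = 2*48 = 96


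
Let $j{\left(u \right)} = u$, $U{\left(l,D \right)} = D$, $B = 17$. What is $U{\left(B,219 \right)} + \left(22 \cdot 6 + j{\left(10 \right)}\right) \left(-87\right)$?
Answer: $-12135$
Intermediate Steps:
$U{\left(B,219 \right)} + \left(22 \cdot 6 + j{\left(10 \right)}\right) \left(-87\right) = 219 + \left(22 \cdot 6 + 10\right) \left(-87\right) = 219 + \left(132 + 10\right) \left(-87\right) = 219 + 142 \left(-87\right) = 219 - 12354 = -12135$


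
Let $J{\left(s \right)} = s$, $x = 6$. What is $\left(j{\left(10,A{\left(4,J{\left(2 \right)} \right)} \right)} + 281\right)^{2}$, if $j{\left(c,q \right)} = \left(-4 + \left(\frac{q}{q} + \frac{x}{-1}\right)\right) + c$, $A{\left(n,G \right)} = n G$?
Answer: $79524$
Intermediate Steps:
$A{\left(n,G \right)} = G n$
$j{\left(c,q \right)} = -9 + c$ ($j{\left(c,q \right)} = \left(-4 + \left(\frac{q}{q} + \frac{6}{-1}\right)\right) + c = \left(-4 + \left(1 + 6 \left(-1\right)\right)\right) + c = \left(-4 + \left(1 - 6\right)\right) + c = \left(-4 - 5\right) + c = -9 + c$)
$\left(j{\left(10,A{\left(4,J{\left(2 \right)} \right)} \right)} + 281\right)^{2} = \left(\left(-9 + 10\right) + 281\right)^{2} = \left(1 + 281\right)^{2} = 282^{2} = 79524$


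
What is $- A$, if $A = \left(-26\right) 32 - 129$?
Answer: $961$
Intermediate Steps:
$A = -961$ ($A = -832 - 129 = -961$)
$- A = \left(-1\right) \left(-961\right) = 961$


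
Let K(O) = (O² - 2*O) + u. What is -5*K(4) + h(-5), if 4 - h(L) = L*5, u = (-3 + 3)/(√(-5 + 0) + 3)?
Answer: -11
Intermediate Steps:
u = 0 (u = 0/(√(-5) + 3) = 0/(I*√5 + 3) = 0/(3 + I*√5) = 0)
h(L) = 4 - 5*L (h(L) = 4 - L*5 = 4 - 5*L)
K(O) = O² - 2*O (K(O) = (O² - 2*O) + 0 = O² - 2*O)
-5*K(4) + h(-5) = -20*(-2 + 4) + (4 - 5*(-5)) = -20*2 + (4 + 25) = -5*8 + 29 = -40 + 29 = -11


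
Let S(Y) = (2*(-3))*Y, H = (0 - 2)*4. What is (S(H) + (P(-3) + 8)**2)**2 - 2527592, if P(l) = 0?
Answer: -2515048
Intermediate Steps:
H = -8 (H = -2*4 = -8)
S(Y) = -6*Y
(S(H) + (P(-3) + 8)**2)**2 - 2527592 = (-6*(-8) + (0 + 8)**2)**2 - 2527592 = (48 + 8**2)**2 - 2527592 = (48 + 64)**2 - 2527592 = 112**2 - 2527592 = 12544 - 2527592 = -2515048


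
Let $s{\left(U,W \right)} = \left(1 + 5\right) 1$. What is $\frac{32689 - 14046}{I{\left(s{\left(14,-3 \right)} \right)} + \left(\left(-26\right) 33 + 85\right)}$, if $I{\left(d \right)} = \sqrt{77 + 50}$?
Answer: $- \frac{14411039}{597402} - \frac{18643 \sqrt{127}}{597402} \approx -24.475$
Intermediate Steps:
$s{\left(U,W \right)} = 6$ ($s{\left(U,W \right)} = 6 \cdot 1 = 6$)
$I{\left(d \right)} = \sqrt{127}$
$\frac{32689 - 14046}{I{\left(s{\left(14,-3 \right)} \right)} + \left(\left(-26\right) 33 + 85\right)} = \frac{32689 - 14046}{\sqrt{127} + \left(\left(-26\right) 33 + 85\right)} = \frac{18643}{\sqrt{127} + \left(-858 + 85\right)} = \frac{18643}{\sqrt{127} - 773} = \frac{18643}{-773 + \sqrt{127}}$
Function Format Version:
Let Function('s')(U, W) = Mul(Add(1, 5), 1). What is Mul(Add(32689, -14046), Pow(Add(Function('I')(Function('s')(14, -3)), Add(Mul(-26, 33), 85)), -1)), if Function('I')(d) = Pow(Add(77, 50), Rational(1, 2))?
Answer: Add(Rational(-14411039, 597402), Mul(Rational(-18643, 597402), Pow(127, Rational(1, 2)))) ≈ -24.475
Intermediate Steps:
Function('s')(U, W) = 6 (Function('s')(U, W) = Mul(6, 1) = 6)
Function('I')(d) = Pow(127, Rational(1, 2))
Mul(Add(32689, -14046), Pow(Add(Function('I')(Function('s')(14, -3)), Add(Mul(-26, 33), 85)), -1)) = Mul(Add(32689, -14046), Pow(Add(Pow(127, Rational(1, 2)), Add(Mul(-26, 33), 85)), -1)) = Mul(18643, Pow(Add(Pow(127, Rational(1, 2)), Add(-858, 85)), -1)) = Mul(18643, Pow(Add(Pow(127, Rational(1, 2)), -773), -1)) = Mul(18643, Pow(Add(-773, Pow(127, Rational(1, 2))), -1))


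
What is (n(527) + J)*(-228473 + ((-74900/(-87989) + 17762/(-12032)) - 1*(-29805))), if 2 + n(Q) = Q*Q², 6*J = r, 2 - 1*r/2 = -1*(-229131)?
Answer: -23076073220759036354587/794012736 ≈ -2.9063e+13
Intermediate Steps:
r = -458258 (r = 4 - (-2)*(-229131) = 4 - 2*229131 = 4 - 458262 = -458258)
J = -229129/3 (J = (⅙)*(-458258) = -229129/3 ≈ -76376.)
n(Q) = -2 + Q³ (n(Q) = -2 + Q*Q² = -2 + Q³)
(n(527) + J)*(-228473 + ((-74900/(-87989) + 17762/(-12032)) - 1*(-29805))) = ((-2 + 527³) - 229129/3)*(-228473 + ((-74900/(-87989) + 17762/(-12032)) - 1*(-29805))) = ((-2 + 146363183) - 229129/3)*(-228473 + ((-74900*(-1/87989) + 17762*(-1/12032)) + 29805)) = (146363181 - 229129/3)*(-228473 + ((74900/87989 - 8881/6016) + 29805)) = 438860414*(-228473 + (-330831909/529341824 + 29805))/3 = 438860414*(-228473 + 15776702232411/529341824)/3 = (438860414/3)*(-105163612322341/529341824) = -23076073220759036354587/794012736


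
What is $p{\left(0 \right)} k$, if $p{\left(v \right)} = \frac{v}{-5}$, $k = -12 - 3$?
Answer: $0$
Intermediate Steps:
$k = -15$ ($k = -12 - 3 = -15$)
$p{\left(v \right)} = - \frac{v}{5}$ ($p{\left(v \right)} = v \left(- \frac{1}{5}\right) = - \frac{v}{5}$)
$p{\left(0 \right)} k = \left(- \frac{1}{5}\right) 0 \left(-15\right) = 0 \left(-15\right) = 0$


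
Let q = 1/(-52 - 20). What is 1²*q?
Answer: -1/72 ≈ -0.013889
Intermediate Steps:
q = -1/72 (q = 1/(-72) = -1/72 ≈ -0.013889)
1²*q = 1²*(-1/72) = 1*(-1/72) = -1/72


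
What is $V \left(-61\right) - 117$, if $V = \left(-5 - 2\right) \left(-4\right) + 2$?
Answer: $-1947$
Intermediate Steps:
$V = 30$ ($V = \left(-7\right) \left(-4\right) + 2 = 28 + 2 = 30$)
$V \left(-61\right) - 117 = 30 \left(-61\right) - 117 = -1830 - 117 = -1947$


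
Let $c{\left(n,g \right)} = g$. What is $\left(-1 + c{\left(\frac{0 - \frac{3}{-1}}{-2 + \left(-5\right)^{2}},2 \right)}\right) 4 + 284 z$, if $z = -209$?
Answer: $-59352$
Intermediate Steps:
$\left(-1 + c{\left(\frac{0 - \frac{3}{-1}}{-2 + \left(-5\right)^{2}},2 \right)}\right) 4 + 284 z = \left(-1 + 2\right) 4 + 284 \left(-209\right) = 1 \cdot 4 - 59356 = 4 - 59356 = -59352$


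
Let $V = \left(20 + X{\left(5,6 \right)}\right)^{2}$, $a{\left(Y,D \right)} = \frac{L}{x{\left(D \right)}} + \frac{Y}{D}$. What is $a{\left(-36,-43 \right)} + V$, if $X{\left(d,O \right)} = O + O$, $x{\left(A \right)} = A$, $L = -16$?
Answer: $\frac{44084}{43} \approx 1025.2$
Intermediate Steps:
$X{\left(d,O \right)} = 2 O$
$a{\left(Y,D \right)} = - \frac{16}{D} + \frac{Y}{D}$
$V = 1024$ ($V = \left(20 + 2 \cdot 6\right)^{2} = \left(20 + 12\right)^{2} = 32^{2} = 1024$)
$a{\left(-36,-43 \right)} + V = \frac{-16 - 36}{-43} + 1024 = \left(- \frac{1}{43}\right) \left(-52\right) + 1024 = \frac{52}{43} + 1024 = \frac{44084}{43}$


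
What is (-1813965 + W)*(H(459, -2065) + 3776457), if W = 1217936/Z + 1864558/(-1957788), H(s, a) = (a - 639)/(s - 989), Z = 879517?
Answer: -1562930654208049592859916753/228152787262470 ≈ -6.8504e+12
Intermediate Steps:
H(s, a) = (-639 + a)/(-989 + s)
W = 372275013541/860953914198 (W = 1217936/879517 + 1864558/(-1957788) = 1217936*(1/879517) + 1864558*(-1/1957788) = 1217936/879517 - 932279/978894 = 372275013541/860953914198 ≈ 0.43240)
(-1813965 + W)*(H(459, -2065) + 3776457) = (-1813965 + 372275013541/860953914198)*((-639 - 2065)/(-989 + 459) + 3776457) = -1561739894693161529*(-2704/(-530) + 3776457)/860953914198 = -1561739894693161529*(-1/530*(-2704) + 3776457)/860953914198 = -1561739894693161529*(1352/265 + 3776457)/860953914198 = -1561739894693161529/860953914198*1000762457/265 = -1562930654208049592859916753/228152787262470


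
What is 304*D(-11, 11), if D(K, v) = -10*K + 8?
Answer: 35872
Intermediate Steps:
D(K, v) = 8 - 10*K
304*D(-11, 11) = 304*(8 - 10*(-11)) = 304*(8 + 110) = 304*118 = 35872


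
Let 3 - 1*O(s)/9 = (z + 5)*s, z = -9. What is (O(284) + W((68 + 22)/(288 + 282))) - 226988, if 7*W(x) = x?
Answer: -28826018/133 ≈ -2.1674e+5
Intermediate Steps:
O(s) = 27 + 36*s (O(s) = 27 - 9*(-9 + 5)*s = 27 - (-36)*s = 27 + 36*s)
W(x) = x/7
(O(284) + W((68 + 22)/(288 + 282))) - 226988 = ((27 + 36*284) + ((68 + 22)/(288 + 282))/7) - 226988 = ((27 + 10224) + (90/570)/7) - 226988 = (10251 + (90*(1/570))/7) - 226988 = (10251 + (1/7)*(3/19)) - 226988 = (10251 + 3/133) - 226988 = 1363386/133 - 226988 = -28826018/133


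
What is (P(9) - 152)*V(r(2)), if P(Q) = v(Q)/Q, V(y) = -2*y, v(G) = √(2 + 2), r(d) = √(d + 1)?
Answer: 2732*√3/9 ≈ 525.77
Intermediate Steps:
r(d) = √(1 + d)
v(G) = 2 (v(G) = √4 = 2)
P(Q) = 2/Q
(P(9) - 152)*V(r(2)) = (2/9 - 152)*(-2*√(1 + 2)) = (2*(⅑) - 152)*(-2*√3) = (2/9 - 152)*(-2*√3) = -(-2732)*√3/9 = 2732*√3/9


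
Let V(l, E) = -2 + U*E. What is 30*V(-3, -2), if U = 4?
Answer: -300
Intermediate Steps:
V(l, E) = -2 + 4*E
30*V(-3, -2) = 30*(-2 + 4*(-2)) = 30*(-2 - 8) = 30*(-10) = -300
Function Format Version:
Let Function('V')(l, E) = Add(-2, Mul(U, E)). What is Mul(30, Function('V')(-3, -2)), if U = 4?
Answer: -300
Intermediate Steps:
Function('V')(l, E) = Add(-2, Mul(4, E))
Mul(30, Function('V')(-3, -2)) = Mul(30, Add(-2, Mul(4, -2))) = Mul(30, Add(-2, -8)) = Mul(30, -10) = -300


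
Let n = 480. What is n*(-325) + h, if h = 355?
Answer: -155645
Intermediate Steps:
n*(-325) + h = 480*(-325) + 355 = -156000 + 355 = -155645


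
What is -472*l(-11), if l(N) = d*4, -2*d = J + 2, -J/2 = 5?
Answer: -7552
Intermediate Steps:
J = -10 (J = -2*5 = -10)
d = 4 (d = -(-10 + 2)/2 = -½*(-8) = 4)
l(N) = 16 (l(N) = 4*4 = 16)
-472*l(-11) = -472*16 = -7552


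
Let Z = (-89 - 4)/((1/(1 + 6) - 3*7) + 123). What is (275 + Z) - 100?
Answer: 124474/715 ≈ 174.09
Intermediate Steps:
Z = -651/715 (Z = -93/((1/7 - 21) + 123) = -93/((⅐ - 21) + 123) = -93/(-146/7 + 123) = -93/715/7 = -93*7/715 = -651/715 ≈ -0.91049)
(275 + Z) - 100 = (275 - 651/715) - 100 = 195974/715 - 100 = 124474/715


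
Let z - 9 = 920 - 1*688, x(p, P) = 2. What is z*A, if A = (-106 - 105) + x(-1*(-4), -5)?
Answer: -50369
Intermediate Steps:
A = -209 (A = (-106 - 105) + 2 = -211 + 2 = -209)
z = 241 (z = 9 + (920 - 1*688) = 9 + (920 - 688) = 9 + 232 = 241)
z*A = 241*(-209) = -50369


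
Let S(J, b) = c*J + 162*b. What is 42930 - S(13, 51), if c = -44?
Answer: 35240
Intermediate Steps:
S(J, b) = -44*J + 162*b
42930 - S(13, 51) = 42930 - (-44*13 + 162*51) = 42930 - (-572 + 8262) = 42930 - 1*7690 = 42930 - 7690 = 35240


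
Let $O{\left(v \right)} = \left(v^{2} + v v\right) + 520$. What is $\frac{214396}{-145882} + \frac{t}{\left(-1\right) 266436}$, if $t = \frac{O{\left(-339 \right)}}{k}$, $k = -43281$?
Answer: $- \frac{32530248011777}{22134937902462} \approx -1.4696$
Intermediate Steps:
$O{\left(v \right)} = 520 + 2 v^{2}$ ($O{\left(v \right)} = \left(v^{2} + v^{2}\right) + 520 = 2 v^{2} + 520 = 520 + 2 v^{2}$)
$t = - \frac{230362}{43281}$ ($t = \frac{520 + 2 \left(-339\right)^{2}}{-43281} = \left(520 + 2 \cdot 114921\right) \left(- \frac{1}{43281}\right) = \left(520 + 229842\right) \left(- \frac{1}{43281}\right) = 230362 \left(- \frac{1}{43281}\right) = - \frac{230362}{43281} \approx -5.3225$)
$\frac{214396}{-145882} + \frac{t}{\left(-1\right) 266436} = \frac{214396}{-145882} - \frac{230362}{43281 \left(\left(-1\right) 266436\right)} = 214396 \left(- \frac{1}{145882}\right) - \frac{230362}{43281 \left(-266436\right)} = - \frac{5642}{3839} - - \frac{115181}{5765808258} = - \frac{5642}{3839} + \frac{115181}{5765808258} = - \frac{32530248011777}{22134937902462}$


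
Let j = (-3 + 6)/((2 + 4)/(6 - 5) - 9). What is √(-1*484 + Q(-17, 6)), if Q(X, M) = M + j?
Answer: I*√479 ≈ 21.886*I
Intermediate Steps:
j = -1 (j = 3/(6/1 - 9) = 3/(6*1 - 9) = 3/(6 - 9) = 3/(-3) = 3*(-⅓) = -1)
Q(X, M) = -1 + M (Q(X, M) = M - 1 = -1 + M)
√(-1*484 + Q(-17, 6)) = √(-1*484 + (-1 + 6)) = √(-484 + 5) = √(-479) = I*√479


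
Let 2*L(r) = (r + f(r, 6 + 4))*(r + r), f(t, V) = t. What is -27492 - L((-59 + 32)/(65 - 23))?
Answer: -2694297/98 ≈ -27493.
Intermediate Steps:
L(r) = 2*r² (L(r) = ((r + r)*(r + r))/2 = ((2*r)*(2*r))/2 = (4*r²)/2 = 2*r²)
-27492 - L((-59 + 32)/(65 - 23)) = -27492 - 2*((-59 + 32)/(65 - 23))² = -27492 - 2*(-27/42)² = -27492 - 2*(-27*1/42)² = -27492 - 2*(-9/14)² = -27492 - 2*81/196 = -27492 - 1*81/98 = -27492 - 81/98 = -2694297/98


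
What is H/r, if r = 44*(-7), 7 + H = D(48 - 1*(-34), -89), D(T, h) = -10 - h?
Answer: -18/77 ≈ -0.23377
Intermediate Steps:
H = 72 (H = -7 + (-10 - 1*(-89)) = -7 + (-10 + 89) = -7 + 79 = 72)
r = -308
H/r = 72/(-308) = 72*(-1/308) = -18/77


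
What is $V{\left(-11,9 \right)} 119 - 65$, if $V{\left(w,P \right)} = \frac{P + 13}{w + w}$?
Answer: $-184$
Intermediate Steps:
$V{\left(w,P \right)} = \frac{13 + P}{2 w}$
$V{\left(-11,9 \right)} 119 - 65 = \frac{13 + 9}{2 \left(-11\right)} 119 - 65 = \frac{1}{2} \left(- \frac{1}{11}\right) 22 \cdot 119 - 65 = \left(-1\right) 119 - 65 = -119 - 65 = -184$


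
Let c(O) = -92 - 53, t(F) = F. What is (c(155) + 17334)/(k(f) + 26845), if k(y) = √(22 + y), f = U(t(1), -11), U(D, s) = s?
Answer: 461438705/720654014 - 17189*√11/720654014 ≈ 0.64023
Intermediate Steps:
f = -11
c(O) = -145
(c(155) + 17334)/(k(f) + 26845) = (-145 + 17334)/(√(22 - 11) + 26845) = 17189/(√11 + 26845) = 17189/(26845 + √11)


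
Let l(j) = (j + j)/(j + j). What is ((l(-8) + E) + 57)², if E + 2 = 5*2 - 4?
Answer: 3844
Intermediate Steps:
l(j) = 1 (l(j) = (2*j)/((2*j)) = (2*j)*(1/(2*j)) = 1)
E = 4 (E = -2 + (5*2 - 4) = -2 + (10 - 4) = -2 + 6 = 4)
((l(-8) + E) + 57)² = ((1 + 4) + 57)² = (5 + 57)² = 62² = 3844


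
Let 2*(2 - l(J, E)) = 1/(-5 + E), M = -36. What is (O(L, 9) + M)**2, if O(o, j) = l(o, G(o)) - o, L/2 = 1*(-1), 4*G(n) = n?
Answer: 123201/121 ≈ 1018.2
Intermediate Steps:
G(n) = n/4
L = -2 (L = 2*(1*(-1)) = 2*(-1) = -2)
l(J, E) = 2 - 1/(2*(-5 + E))
O(o, j) = -o + (-21 + o)/(2*(-5 + o/4)) (O(o, j) = (-21 + 4*(o/4))/(2*(-5 + o/4)) - o = (-21 + o)/(2*(-5 + o/4)) - o = -o + (-21 + o)/(2*(-5 + o/4)))
(O(L, 9) + M)**2 = ((-42 - 1*(-2)**2 + 22*(-2))/(-20 - 2) - 36)**2 = ((-42 - 1*4 - 44)/(-22) - 36)**2 = (-(-42 - 4 - 44)/22 - 36)**2 = (-1/22*(-90) - 36)**2 = (45/11 - 36)**2 = (-351/11)**2 = 123201/121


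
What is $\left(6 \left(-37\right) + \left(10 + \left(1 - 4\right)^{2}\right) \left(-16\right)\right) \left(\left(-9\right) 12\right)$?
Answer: $56808$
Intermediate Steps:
$\left(6 \left(-37\right) + \left(10 + \left(1 - 4\right)^{2}\right) \left(-16\right)\right) \left(\left(-9\right) 12\right) = \left(-222 + \left(10 + \left(-3\right)^{2}\right) \left(-16\right)\right) \left(-108\right) = \left(-222 + \left(10 + 9\right) \left(-16\right)\right) \left(-108\right) = \left(-222 + 19 \left(-16\right)\right) \left(-108\right) = \left(-222 - 304\right) \left(-108\right) = \left(-526\right) \left(-108\right) = 56808$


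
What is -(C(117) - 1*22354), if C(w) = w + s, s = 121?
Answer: 22116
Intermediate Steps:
C(w) = 121 + w (C(w) = w + 121 = 121 + w)
-(C(117) - 1*22354) = -((121 + 117) - 1*22354) = -(238 - 22354) = -1*(-22116) = 22116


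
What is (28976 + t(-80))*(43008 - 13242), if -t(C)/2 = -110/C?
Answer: 1724835519/2 ≈ 8.6242e+8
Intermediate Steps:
t(C) = 220/C (t(C) = -(-220)/C = 220/C)
(28976 + t(-80))*(43008 - 13242) = (28976 + 220/(-80))*(43008 - 13242) = (28976 + 220*(-1/80))*29766 = (28976 - 11/4)*29766 = (115893/4)*29766 = 1724835519/2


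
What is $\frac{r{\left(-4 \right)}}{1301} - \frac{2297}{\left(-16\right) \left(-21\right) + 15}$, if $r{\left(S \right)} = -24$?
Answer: $- \frac{2996821}{456651} \approx -6.5626$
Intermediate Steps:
$\frac{r{\left(-4 \right)}}{1301} - \frac{2297}{\left(-16\right) \left(-21\right) + 15} = - \frac{24}{1301} - \frac{2297}{\left(-16\right) \left(-21\right) + 15} = \left(-24\right) \frac{1}{1301} - \frac{2297}{336 + 15} = - \frac{24}{1301} - \frac{2297}{351} = - \frac{2996821}{456651}$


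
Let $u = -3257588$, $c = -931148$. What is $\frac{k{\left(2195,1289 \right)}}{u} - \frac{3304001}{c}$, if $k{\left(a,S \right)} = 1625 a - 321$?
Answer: $\frac{1860521096399}{758324137756} \approx 2.4535$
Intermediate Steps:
$k{\left(a,S \right)} = -321 + 1625 a$
$\frac{k{\left(2195,1289 \right)}}{u} - \frac{3304001}{c} = \frac{-321 + 1625 \cdot 2195}{-3257588} - \frac{3304001}{-931148} = \left(-321 + 3566875\right) \left(- \frac{1}{3257588}\right) - - \frac{3304001}{931148} = 3566554 \left(- \frac{1}{3257588}\right) + \frac{3304001}{931148} = - \frac{1783277}{1628794} + \frac{3304001}{931148} = \frac{1860521096399}{758324137756}$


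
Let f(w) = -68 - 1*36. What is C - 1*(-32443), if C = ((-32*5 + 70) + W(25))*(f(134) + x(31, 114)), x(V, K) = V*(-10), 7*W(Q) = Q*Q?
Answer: 229171/7 ≈ 32739.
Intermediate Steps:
f(w) = -104 (f(w) = -68 - 36 = -104)
W(Q) = Q**2/7 (W(Q) = (Q*Q)/7 = Q**2/7)
x(V, K) = -10*V
C = 2070/7 (C = ((-32*5 + 70) + (1/7)*25**2)*(-104 - 10*31) = ((-160 + 70) + (1/7)*625)*(-104 - 310) = (-90 + 625/7)*(-414) = -5/7*(-414) = 2070/7 ≈ 295.71)
C - 1*(-32443) = 2070/7 - 1*(-32443) = 2070/7 + 32443 = 229171/7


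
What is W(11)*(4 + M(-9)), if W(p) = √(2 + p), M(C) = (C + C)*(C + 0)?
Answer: 166*√13 ≈ 598.52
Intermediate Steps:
M(C) = 2*C² (M(C) = (2*C)*C = 2*C²)
W(11)*(4 + M(-9)) = √(2 + 11)*(4 + 2*(-9)²) = √13*(4 + 2*81) = √13*(4 + 162) = √13*166 = 166*√13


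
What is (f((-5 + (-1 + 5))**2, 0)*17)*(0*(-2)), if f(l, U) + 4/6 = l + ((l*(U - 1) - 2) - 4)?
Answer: 0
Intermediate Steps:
f(l, U) = -20/3 + l + l*(-1 + U) (f(l, U) = -2/3 + (l + ((l*(U - 1) - 2) - 4)) = -2/3 + (l + ((l*(-1 + U) - 2) - 4)) = -2/3 + (l + ((-2 + l*(-1 + U)) - 4)) = -2/3 + (l + (-6 + l*(-1 + U))) = -2/3 + (-6 + l + l*(-1 + U)) = -20/3 + l + l*(-1 + U))
(f((-5 + (-1 + 5))**2, 0)*17)*(0*(-2)) = ((-20/3 + 0*(-5 + (-1 + 5))**2)*17)*(0*(-2)) = ((-20/3 + 0*(-5 + 4)**2)*17)*0 = ((-20/3 + 0*(-1)**2)*17)*0 = ((-20/3 + 0*1)*17)*0 = ((-20/3 + 0)*17)*0 = -20/3*17*0 = -340/3*0 = 0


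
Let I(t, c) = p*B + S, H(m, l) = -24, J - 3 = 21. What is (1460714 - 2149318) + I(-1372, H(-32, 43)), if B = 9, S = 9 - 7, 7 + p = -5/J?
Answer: -5509335/8 ≈ -6.8867e+5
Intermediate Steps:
J = 24 (J = 3 + 21 = 24)
p = -173/24 (p = -7 - 5/24 = -173/24 ≈ -7.2083)
S = 2
I(t, c) = -503/8 (I(t, c) = -173/24*9 + 2 = -519/8 + 2 = -503/8)
(1460714 - 2149318) + I(-1372, H(-32, 43)) = (1460714 - 2149318) - 503/8 = -688604 - 503/8 = -5509335/8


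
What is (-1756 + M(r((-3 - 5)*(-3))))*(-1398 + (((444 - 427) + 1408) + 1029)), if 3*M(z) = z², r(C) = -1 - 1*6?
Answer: -1837088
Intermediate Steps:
r(C) = -7 (r(C) = -1 - 6 = -7)
M(z) = z²/3
(-1756 + M(r((-3 - 5)*(-3))))*(-1398 + (((444 - 427) + 1408) + 1029)) = (-1756 + (⅓)*(-7)²)*(-1398 + (((444 - 427) + 1408) + 1029)) = (-1756 + (⅓)*49)*(-1398 + ((17 + 1408) + 1029)) = (-1756 + 49/3)*(-1398 + (1425 + 1029)) = -5219*(-1398 + 2454)/3 = -5219/3*1056 = -1837088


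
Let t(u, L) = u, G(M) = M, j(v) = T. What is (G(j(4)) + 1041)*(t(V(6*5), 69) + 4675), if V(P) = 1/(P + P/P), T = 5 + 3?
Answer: 152027374/31 ≈ 4.9041e+6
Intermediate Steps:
T = 8
j(v) = 8
V(P) = 1/(1 + P) (V(P) = 1/(P + 1) = 1/(1 + P))
(G(j(4)) + 1041)*(t(V(6*5), 69) + 4675) = (8 + 1041)*(1/(1 + 6*5) + 4675) = 1049*(1/(1 + 30) + 4675) = 1049*(1/31 + 4675) = 1049*(144926/31) = 152027374/31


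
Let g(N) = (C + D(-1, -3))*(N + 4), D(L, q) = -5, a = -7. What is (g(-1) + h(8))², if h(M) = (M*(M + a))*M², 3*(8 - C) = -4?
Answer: 275625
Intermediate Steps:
C = 28/3 (C = 8 - ⅓*(-4) = 8 + 4/3 = 28/3 ≈ 9.3333)
g(N) = 52/3 + 13*N/3 (g(N) = (28/3 - 5)*(N + 4) = 13*(4 + N)/3 = 52/3 + 13*N/3)
h(M) = M³*(-7 + M) (h(M) = (M*(M - 7))*M² = (M*(-7 + M))*M² = M³*(-7 + M))
(g(-1) + h(8))² = ((52/3 + (13/3)*(-1)) + 8³*(-7 + 8))² = ((52/3 - 13/3) + 512*1)² = (13 + 512)² = 525² = 275625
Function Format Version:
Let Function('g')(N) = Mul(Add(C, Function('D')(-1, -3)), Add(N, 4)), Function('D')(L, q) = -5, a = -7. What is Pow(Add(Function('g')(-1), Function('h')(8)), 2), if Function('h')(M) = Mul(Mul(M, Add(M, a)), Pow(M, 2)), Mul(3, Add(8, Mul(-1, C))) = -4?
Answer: 275625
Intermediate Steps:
C = Rational(28, 3) (C = Add(8, Mul(Rational(-1, 3), -4)) = Add(8, Rational(4, 3)) = Rational(28, 3) ≈ 9.3333)
Function('g')(N) = Add(Rational(52, 3), Mul(Rational(13, 3), N)) (Function('g')(N) = Mul(Add(Rational(28, 3), -5), Add(N, 4)) = Mul(Rational(13, 3), Add(4, N)) = Add(Rational(52, 3), Mul(Rational(13, 3), N)))
Function('h')(M) = Mul(Pow(M, 3), Add(-7, M)) (Function('h')(M) = Mul(Mul(M, Add(M, -7)), Pow(M, 2)) = Mul(Mul(M, Add(-7, M)), Pow(M, 2)) = Mul(Pow(M, 3), Add(-7, M)))
Pow(Add(Function('g')(-1), Function('h')(8)), 2) = Pow(Add(Add(Rational(52, 3), Mul(Rational(13, 3), -1)), Mul(Pow(8, 3), Add(-7, 8))), 2) = Pow(Add(Add(Rational(52, 3), Rational(-13, 3)), Mul(512, 1)), 2) = Pow(Add(13, 512), 2) = Pow(525, 2) = 275625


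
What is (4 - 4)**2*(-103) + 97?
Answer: 97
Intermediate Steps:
(4 - 4)**2*(-103) + 97 = 0**2*(-103) + 97 = 0*(-103) + 97 = 0 + 97 = 97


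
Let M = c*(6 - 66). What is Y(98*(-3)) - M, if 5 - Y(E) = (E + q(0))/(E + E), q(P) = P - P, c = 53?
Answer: 6369/2 ≈ 3184.5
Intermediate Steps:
M = -3180 (M = 53*(6 - 66) = 53*(-60) = -3180)
q(P) = 0
Y(E) = 9/2 (Y(E) = 5 - (E + 0)/(E + E) = 5 - E/(2*E) = 5 - E*1/(2*E) = 5 - 1*1/2 = 5 - 1/2 = 9/2)
Y(98*(-3)) - M = 9/2 - 1*(-3180) = 9/2 + 3180 = 6369/2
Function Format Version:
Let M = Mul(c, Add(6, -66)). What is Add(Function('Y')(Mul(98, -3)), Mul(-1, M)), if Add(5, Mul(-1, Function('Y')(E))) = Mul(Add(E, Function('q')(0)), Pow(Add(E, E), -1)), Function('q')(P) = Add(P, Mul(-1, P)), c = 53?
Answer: Rational(6369, 2) ≈ 3184.5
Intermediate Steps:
M = -3180 (M = Mul(53, Add(6, -66)) = Mul(53, -60) = -3180)
Function('q')(P) = 0
Function('Y')(E) = Rational(9, 2) (Function('Y')(E) = Add(5, Mul(-1, Mul(Add(E, 0), Pow(Add(E, E), -1)))) = Add(5, Mul(-1, Mul(E, Pow(Mul(2, E), -1)))) = Add(5, Mul(-1, Mul(E, Mul(Rational(1, 2), Pow(E, -1))))) = Add(5, Mul(-1, Rational(1, 2))) = Add(5, Rational(-1, 2)) = Rational(9, 2))
Add(Function('Y')(Mul(98, -3)), Mul(-1, M)) = Add(Rational(9, 2), Mul(-1, -3180)) = Add(Rational(9, 2), 3180) = Rational(6369, 2)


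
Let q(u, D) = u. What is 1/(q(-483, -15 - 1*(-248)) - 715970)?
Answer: -1/716453 ≈ -1.3958e-6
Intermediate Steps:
1/(q(-483, -15 - 1*(-248)) - 715970) = 1/(-483 - 715970) = 1/(-716453) = -1/716453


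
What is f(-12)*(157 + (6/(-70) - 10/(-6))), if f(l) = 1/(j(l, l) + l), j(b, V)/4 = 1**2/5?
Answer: -16651/1176 ≈ -14.159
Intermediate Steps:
j(b, V) = 4/5 (j(b, V) = 4*(1**2/5) = 4*(1*(1/5)) = 4*(1/5) = 4/5)
f(l) = 1/(4/5 + l)
f(-12)*(157 + (6/(-70) - 10/(-6))) = (5/(4 + 5*(-12)))*(157 + (6/(-70) - 10/(-6))) = (5/(4 - 60))*(157 + (6*(-1/70) - 10*(-1/6))) = (5/(-56))*(157 + (-3/35 + 5/3)) = (5*(-1/56))*(157 + 166/105) = -5/56*16651/105 = -16651/1176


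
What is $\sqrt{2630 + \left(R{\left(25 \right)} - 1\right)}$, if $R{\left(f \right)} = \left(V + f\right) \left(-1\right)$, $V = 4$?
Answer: $10 \sqrt{26} \approx 50.99$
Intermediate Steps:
$R{\left(f \right)} = -4 - f$ ($R{\left(f \right)} = \left(4 + f\right) \left(-1\right) = -4 - f$)
$\sqrt{2630 + \left(R{\left(25 \right)} - 1\right)} = \sqrt{2630 - 30} = \sqrt{2600} = 10 \sqrt{26}$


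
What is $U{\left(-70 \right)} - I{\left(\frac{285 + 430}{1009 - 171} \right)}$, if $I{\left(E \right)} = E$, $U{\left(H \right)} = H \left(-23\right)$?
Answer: $\frac{1348465}{838} \approx 1609.1$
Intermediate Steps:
$U{\left(H \right)} = - 23 H$
$U{\left(-70 \right)} - I{\left(\frac{285 + 430}{1009 - 171} \right)} = \left(-23\right) \left(-70\right) - \frac{285 + 430}{1009 - 171} = 1610 - \frac{715}{838} = \frac{1348465}{838}$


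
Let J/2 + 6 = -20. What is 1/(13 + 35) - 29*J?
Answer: 72385/48 ≈ 1508.0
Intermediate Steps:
J = -52 (J = -12 + 2*(-20) = -12 - 40 = -52)
1/(13 + 35) - 29*J = 1/(13 + 35) - 29*(-52) = 1/48 + 1508 = 72385/48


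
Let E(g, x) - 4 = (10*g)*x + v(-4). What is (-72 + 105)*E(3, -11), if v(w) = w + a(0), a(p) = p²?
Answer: -10890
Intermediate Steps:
v(w) = w (v(w) = w + 0² = w + 0 = w)
E(g, x) = 10*g*x (E(g, x) = 4 + ((10*g)*x - 4) = 4 + (10*g*x - 4) = 4 + (-4 + 10*g*x) = 10*g*x)
(-72 + 105)*E(3, -11) = (-72 + 105)*(10*3*(-11)) = 33*(-330) = -10890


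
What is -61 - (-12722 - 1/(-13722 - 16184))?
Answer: 378639865/29906 ≈ 12661.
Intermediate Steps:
-61 - (-12722 - 1/(-13722 - 16184)) = -61 - (-12722 - 1/(-29906)) = -61 - (-12722 - 1*(-1/29906)) = -61 - (-12722 + 1/29906) = -61 - 1*(-380464131/29906) = -61 + 380464131/29906 = 378639865/29906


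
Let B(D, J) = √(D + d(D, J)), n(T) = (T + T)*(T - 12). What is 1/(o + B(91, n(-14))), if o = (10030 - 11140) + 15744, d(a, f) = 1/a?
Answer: 665847/9744000857 - √753662/19488001714 ≈ 6.8289e-5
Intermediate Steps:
n(T) = 2*T*(-12 + T) (n(T) = (2*T)*(-12 + T) = 2*T*(-12 + T))
B(D, J) = √(D + 1/D)
o = 14634 (o = -1110 + 15744 = 14634)
1/(o + B(91, n(-14))) = 1/(14634 + √(91 + 1/91)) = 1/(14634 + √(8282/91)) = 1/(14634 + √753662/91)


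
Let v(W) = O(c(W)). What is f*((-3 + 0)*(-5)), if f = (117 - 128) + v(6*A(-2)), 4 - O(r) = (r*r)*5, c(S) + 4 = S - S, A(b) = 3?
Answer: -1305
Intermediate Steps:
c(S) = -4 (c(S) = -4 + (S - S) = -4 + 0 = -4)
O(r) = 4 - 5*r² (O(r) = 4 - r*r*5 = 4 - r²*5 = 4 - 5*r²)
v(W) = -76 (v(W) = 4 - 5*(-4)² = 4 - 5*16 = 4 - 80 = -76)
f = -87 (f = (117 - 128) - 76 = -11 - 76 = -87)
f*((-3 + 0)*(-5)) = -87*(-3 + 0)*(-5) = -(-261)*(-5) = -87*15 = -1305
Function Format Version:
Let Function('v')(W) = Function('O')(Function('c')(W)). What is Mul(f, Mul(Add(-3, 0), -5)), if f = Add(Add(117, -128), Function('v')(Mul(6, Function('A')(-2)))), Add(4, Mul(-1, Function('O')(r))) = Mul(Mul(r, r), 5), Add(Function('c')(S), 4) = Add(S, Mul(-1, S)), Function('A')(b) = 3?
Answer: -1305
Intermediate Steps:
Function('c')(S) = -4 (Function('c')(S) = Add(-4, Add(S, Mul(-1, S))) = Add(-4, 0) = -4)
Function('O')(r) = Add(4, Mul(-5, Pow(r, 2))) (Function('O')(r) = Add(4, Mul(-1, Mul(Mul(r, r), 5))) = Add(4, Mul(-1, Mul(Pow(r, 2), 5))) = Add(4, Mul(-1, Mul(5, Pow(r, 2)))) = Add(4, Mul(-5, Pow(r, 2))))
Function('v')(W) = -76 (Function('v')(W) = Add(4, Mul(-5, Pow(-4, 2))) = Add(4, Mul(-5, 16)) = Add(4, -80) = -76)
f = -87 (f = Add(Add(117, -128), -76) = Add(-11, -76) = -87)
Mul(f, Mul(Add(-3, 0), -5)) = Mul(-87, Mul(Add(-3, 0), -5)) = Mul(-87, Mul(-3, -5)) = Mul(-87, 15) = -1305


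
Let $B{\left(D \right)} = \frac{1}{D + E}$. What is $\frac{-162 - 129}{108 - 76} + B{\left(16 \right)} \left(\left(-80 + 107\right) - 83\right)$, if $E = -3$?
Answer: $- \frac{5575}{416} \approx -13.401$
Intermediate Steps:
$B{\left(D \right)} = \frac{1}{-3 + D}$ ($B{\left(D \right)} = \frac{1}{D - 3} = \frac{1}{-3 + D}$)
$\frac{-162 - 129}{108 - 76} + B{\left(16 \right)} \left(\left(-80 + 107\right) - 83\right) = \frac{-162 - 129}{108 - 76} + \frac{\left(-80 + 107\right) - 83}{-3 + 16} = - \frac{291}{32} + \frac{27 - 83}{13} = \left(-291\right) \frac{1}{32} + \frac{1}{13} \left(-56\right) = - \frac{291}{32} - \frac{56}{13} = - \frac{5575}{416}$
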